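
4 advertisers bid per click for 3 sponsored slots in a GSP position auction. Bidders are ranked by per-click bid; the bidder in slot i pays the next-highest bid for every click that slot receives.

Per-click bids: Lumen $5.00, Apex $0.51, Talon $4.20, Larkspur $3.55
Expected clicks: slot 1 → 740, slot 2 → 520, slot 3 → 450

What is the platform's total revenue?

Total revenue: $5183.50

Per-click bids in order: $5.00 (Lumen) > $4.20 (Talon) > $3.55 (Larkspur) > $0.51 (Apex)
Slot 1: Lumen pays $4.20 × 740 = $3108.00
Slot 2: Talon pays $3.55 × 520 = $1846.00
Slot 3: Larkspur pays $0.51 × 450 = $229.50
Total = $5183.50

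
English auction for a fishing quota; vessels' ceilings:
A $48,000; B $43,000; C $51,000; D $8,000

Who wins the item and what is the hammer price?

Open ascending-bid auction: the price rises until one bidder remains; the winner pays the price at which the last rival dropped out.
Sorting limits: 51,000 (C) > 48,000 (A) > 43,000 (B) > 8,000 (D)
Bidding ends when A exits at $48,000; C takes it.

C wins at $48,000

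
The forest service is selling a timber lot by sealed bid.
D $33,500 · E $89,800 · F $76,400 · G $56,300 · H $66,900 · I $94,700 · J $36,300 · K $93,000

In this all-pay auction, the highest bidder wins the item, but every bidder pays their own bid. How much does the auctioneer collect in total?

Total revenue: $546,900

Rule: the highest bidder wins the item, but every bidder pays their own bid.
Bids ranked: 94,700 (I) > 93,000 (K) > 89,800 (E) > 76,400 (F) > 66,900 (H) > 56,300 (G) > …
I wins with the top bid; all bids are sunk regardless.
Every bidder forfeits their bid regardless of winning.
Revenue = 33,500 + 89,800 + 76,400 + 56,300 + 66,900 + 94,700 + 36,300 + 93,000 = $546,900.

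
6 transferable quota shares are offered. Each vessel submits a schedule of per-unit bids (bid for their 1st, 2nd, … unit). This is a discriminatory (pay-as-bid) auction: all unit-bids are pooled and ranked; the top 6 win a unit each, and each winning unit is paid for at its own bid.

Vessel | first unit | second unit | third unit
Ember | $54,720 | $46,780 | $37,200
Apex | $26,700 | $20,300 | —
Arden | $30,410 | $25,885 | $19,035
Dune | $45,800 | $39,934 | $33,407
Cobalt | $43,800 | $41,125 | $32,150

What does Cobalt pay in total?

All unit-bids, highest first — top 6: 54,720 (Ember-1), 46,780 (Ember-2), 45,800 (Dune-1), 43,800 (Cobalt-1), 41,125 (Cobalt-2), 39,934 (Dune-2)
Next rejected bid: $37,200 (not a price — pay-as-bid).
Cobalt's winning unit-bids: 43,800 + 41,125 = $84,925.

Cobalt pays $84,925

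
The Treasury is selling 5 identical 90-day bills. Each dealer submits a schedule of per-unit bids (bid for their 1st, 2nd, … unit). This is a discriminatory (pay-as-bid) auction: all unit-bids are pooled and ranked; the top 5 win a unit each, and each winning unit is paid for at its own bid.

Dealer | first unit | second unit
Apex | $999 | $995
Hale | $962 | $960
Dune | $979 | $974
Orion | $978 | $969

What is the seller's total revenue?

All unit-bids, highest first — top 5: 999 (Apex-1), 995 (Apex-2), 979 (Dune-1), 978 (Orion-1), 974 (Dune-2)
Next rejected bid: $969 (not a price — pay-as-bid).
Each winning unit pays its own bid.
Revenue = 999 + 995 + 979 + 978 + 974 = $4,925.

Total revenue: $4,925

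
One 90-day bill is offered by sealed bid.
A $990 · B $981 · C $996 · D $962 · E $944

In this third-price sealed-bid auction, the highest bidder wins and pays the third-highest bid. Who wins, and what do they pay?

C pays $981

Bids ranked: 996 (C) > 990 (A) > 981 (B) > 962 (D) > 944 (E)
C is highest; pays the third-highest bid, $981.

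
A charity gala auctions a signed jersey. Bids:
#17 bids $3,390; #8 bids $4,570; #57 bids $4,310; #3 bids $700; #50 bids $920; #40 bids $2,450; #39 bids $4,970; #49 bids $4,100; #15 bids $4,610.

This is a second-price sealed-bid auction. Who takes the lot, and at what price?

Bids in order: 4,970 (#39) > 4,610 (#15) > 4,570 (#8) > 4,310 (#57) > 4,100 (#49) > 3,390 (#17) > …
Second-price: #39 pays #15's bid of $4,610.

#39 pays $4,610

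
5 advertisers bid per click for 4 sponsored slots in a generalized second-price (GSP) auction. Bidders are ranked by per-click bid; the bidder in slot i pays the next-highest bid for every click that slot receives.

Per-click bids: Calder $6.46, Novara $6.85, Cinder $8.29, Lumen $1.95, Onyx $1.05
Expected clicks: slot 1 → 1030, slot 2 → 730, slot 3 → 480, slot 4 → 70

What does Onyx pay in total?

Sorting advertisers: $8.29 (Cinder) > $6.85 (Novara) > $6.46 (Calder) > $1.95 (Lumen) > $1.05 (Onyx)
Onyx ranks below slot 4 → no slot, pays nothing.

Onyx pays $0.00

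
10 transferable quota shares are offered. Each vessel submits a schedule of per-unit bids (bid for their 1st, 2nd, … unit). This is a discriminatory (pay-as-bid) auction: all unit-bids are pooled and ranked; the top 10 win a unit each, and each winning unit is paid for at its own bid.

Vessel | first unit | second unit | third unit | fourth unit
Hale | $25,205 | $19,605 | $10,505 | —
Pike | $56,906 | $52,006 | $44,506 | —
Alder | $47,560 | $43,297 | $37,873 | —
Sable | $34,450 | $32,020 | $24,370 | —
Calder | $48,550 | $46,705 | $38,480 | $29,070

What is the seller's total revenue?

Pooled unit-bids ranked (top 10): 56,906 (Pike-1), 52,006 (Pike-2), 48,550 (Calder-1), 47,560 (Alder-1), 46,705 (Calder-2), 44,506 (Pike-3), 43,297 (Alder-2), 38,480 (Calder-3), 37,873 (Alder-3), 34,450 (Sable-1)
Next rejected bid: $32,020 (not a price — pay-as-bid).
Each winning unit pays its own bid.
Revenue = 56,906 + 52,006 + 48,550 + 47,560 + 46,705 + 44,506 + 43,297 + 38,480 + 37,873 + 34,450 = $450,333.

Total revenue: $450,333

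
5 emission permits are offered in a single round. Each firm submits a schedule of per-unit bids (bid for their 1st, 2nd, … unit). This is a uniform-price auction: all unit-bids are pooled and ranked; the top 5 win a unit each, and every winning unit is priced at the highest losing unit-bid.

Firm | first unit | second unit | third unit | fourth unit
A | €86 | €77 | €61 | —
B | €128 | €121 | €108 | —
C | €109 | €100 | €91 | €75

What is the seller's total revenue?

Merging the schedules and taking the best 5: 128 (B-1), 121 (B-2), 109 (C-1), 108 (B-3), 100 (C-2)
The (k+1)-th unit-bid is €91.
Allocation: B 3, C 2. Every unit priced at €91.
Revenue = 5 × 91 = €455.

Total revenue: €455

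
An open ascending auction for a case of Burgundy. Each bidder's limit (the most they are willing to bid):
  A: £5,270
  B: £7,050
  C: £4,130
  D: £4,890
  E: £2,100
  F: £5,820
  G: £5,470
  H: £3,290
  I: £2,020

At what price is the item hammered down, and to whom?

Sorting limits: 7,050 (B) > 5,820 (F) > 5,470 (G) > 5,270 (A) > 4,890 (D) > 4,130 (C) > …
Bidding ends when F exits at £5,820; B takes it.

B wins at £5,820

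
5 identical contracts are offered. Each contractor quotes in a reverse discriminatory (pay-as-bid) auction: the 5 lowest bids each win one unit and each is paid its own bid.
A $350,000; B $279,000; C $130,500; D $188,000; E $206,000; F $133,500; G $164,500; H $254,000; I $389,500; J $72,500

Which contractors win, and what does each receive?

Sorting: 72,500 (J), 130,500 (C), 133,500 (F), 164,500 (G), 188,000 (D), 206,000 (E), 254,000 (H), …
The 5 lowest are J, C, F, G, D.
Each winner is paid its own bid: J $72,500, C $130,500, F $133,500, G $164,500, D $188,000.

J $72,500, C $130,500, F $133,500, G $164,500, D $188,000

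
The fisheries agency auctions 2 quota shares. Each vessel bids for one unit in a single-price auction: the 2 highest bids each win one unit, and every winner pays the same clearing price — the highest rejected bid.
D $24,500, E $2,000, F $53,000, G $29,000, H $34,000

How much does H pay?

Sorting: 53,000 (F), 34,000 (H), 29,000 (G), 24,500 (D), …
The 2 highest are F, H.
Highest unsuccessful bid: $29,000 → clearing price.
H wins → pays $29,000.

H pays $29,000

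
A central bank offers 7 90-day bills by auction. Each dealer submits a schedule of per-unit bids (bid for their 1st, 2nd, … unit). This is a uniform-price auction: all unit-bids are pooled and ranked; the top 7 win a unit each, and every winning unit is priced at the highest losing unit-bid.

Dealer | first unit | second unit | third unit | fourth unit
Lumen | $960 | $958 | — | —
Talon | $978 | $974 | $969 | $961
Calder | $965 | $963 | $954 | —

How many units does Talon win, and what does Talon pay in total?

Talon: 4 units, pays $3,832

Pooled unit-bids ranked (top 7): 978 (Talon-1), 974 (Talon-2), 969 (Talon-3), 965 (Calder-1), 963 (Calder-2), 961 (Talon-4), 960 (Lumen-1)
Highest rejected unit-bid = $958.
Talon wins 4 unit(s) at $958 each.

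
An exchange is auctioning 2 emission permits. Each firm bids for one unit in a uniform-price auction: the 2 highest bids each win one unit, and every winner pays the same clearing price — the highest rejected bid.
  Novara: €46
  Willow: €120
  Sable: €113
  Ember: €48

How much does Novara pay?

Novara pays €0

Ordering the bids: 120 (Willow), 113 (Sable), 48 (Ember), 46 (Novara)
Top 2: Willow, Sable.
Clearing price = highest rejected bid = €48.
Novara does not win → pays €0.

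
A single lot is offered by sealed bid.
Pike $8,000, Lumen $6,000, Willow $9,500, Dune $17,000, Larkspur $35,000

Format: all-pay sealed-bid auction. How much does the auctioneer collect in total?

Total revenue: $75,500

All-pay sealed-bid auction: the highest bidder wins the item, but every bidder pays their own bid.
Bids ranked: 35,000 (Larkspur) > 17,000 (Dune) > 9,500 (Willow) > 8,000 (Pike) > 6,000 (Lumen)
Every bidder forfeits their bid regardless of winning.
Revenue = 8,000 + 6,000 + 9,500 + 17,000 + 35,000 = $75,500.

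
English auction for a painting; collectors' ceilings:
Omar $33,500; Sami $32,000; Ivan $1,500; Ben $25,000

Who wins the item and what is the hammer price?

Omar wins at $32,000

Limits ranked: 33,500 (Omar) > 32,000 (Sami) > 25,000 (Ben) > 1,500 (Ivan)
Bidding ends when Sami exits at $32,000; Omar takes it.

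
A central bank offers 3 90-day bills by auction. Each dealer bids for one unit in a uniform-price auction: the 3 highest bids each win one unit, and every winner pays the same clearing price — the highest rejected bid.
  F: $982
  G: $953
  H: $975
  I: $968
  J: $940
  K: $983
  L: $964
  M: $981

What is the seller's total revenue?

Ordering the bids: 983 (K), 982 (F), 981 (M), 975 (H), 968 (I), …
The 3 highest are K, F, M.
Clearing price = highest rejected bid = $975.
Total revenue = 3 × $975 = $2,925.

Total revenue: $2,925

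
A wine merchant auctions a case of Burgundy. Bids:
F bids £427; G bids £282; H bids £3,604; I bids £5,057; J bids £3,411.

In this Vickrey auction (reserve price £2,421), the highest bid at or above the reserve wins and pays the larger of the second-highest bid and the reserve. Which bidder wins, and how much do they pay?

I pays £3,604

Sorting bids: 5,057 (I) > 3,604 (H) > 3,411 (J) > 427 (F) > 282 (G)
Highest eligible bid: I at £5,057.
Second-highest bid £3,604 exceeds the reserve £2,421 → payment £3,604.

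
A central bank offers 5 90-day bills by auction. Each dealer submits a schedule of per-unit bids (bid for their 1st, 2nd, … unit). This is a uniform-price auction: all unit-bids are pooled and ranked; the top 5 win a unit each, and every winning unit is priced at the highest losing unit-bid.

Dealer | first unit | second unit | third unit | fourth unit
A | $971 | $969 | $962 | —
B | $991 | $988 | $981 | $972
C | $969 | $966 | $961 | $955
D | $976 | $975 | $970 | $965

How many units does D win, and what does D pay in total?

Pooled unit-bids ranked (top 5): 991 (B-1), 988 (B-2), 981 (B-3), 976 (D-1), 975 (D-2)
First bid not allocated: $972.
D wins 2 unit(s) at $972 each.

D: 2 units, pays $1,944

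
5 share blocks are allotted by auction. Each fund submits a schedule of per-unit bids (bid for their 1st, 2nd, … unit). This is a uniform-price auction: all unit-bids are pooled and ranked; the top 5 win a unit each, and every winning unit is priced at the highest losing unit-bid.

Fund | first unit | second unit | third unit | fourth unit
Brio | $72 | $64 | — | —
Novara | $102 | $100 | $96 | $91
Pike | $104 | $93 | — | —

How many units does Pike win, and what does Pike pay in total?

Pooled unit-bids ranked (top 5): 104 (Pike-1), 102 (Novara-1), 100 (Novara-2), 96 (Novara-3), 93 (Pike-2)
First bid not allocated: $91.
Pike wins 2 unit(s) at $91 each.

Pike: 2 units, pays $182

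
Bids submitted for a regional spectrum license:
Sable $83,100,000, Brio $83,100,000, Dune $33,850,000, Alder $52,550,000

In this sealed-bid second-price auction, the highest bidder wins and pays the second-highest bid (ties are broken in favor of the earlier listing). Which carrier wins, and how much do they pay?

Sealed-bid second-price auction: the highest bidder wins and pays the second-highest bid.
Bids in order: 83,100,000 (Sable) > 83,100,000 (Brio) > 52,550,000 (Alder) > 33,850,000 (Dune)
Tie at $83,100,000 → Sable wins by tie-break.
Sable is highest; pays the second-highest bid, $83,100,000.

Sable pays $83,100,000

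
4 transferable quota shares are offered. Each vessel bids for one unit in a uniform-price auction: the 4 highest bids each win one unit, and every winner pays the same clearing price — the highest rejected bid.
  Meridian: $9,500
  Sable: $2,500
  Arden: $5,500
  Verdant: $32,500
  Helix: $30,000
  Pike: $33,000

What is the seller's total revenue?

Ordering the bids: 33,000 (Pike), 32,500 (Verdant), 30,000 (Helix), 9,500 (Meridian), 5,500 (Arden), 2,500 (Sable)
The 4 highest are Pike, Verdant, Helix, Meridian.
First losing bid is Arden's $5,500, which sets the uniform price.
Total revenue = 4 × $5,500 = $22,000.

Total revenue: $22,000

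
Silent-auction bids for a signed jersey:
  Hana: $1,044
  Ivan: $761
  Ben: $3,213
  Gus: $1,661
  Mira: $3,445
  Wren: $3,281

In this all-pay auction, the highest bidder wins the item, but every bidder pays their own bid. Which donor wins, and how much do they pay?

Rule: the highest bidder wins the item, but every bidder pays their own bid.
Bids ranked: 3,445 (Mira) > 3,281 (Wren) > 3,213 (Ben) > 1,661 (Gus) > 1,044 (Hana) > 761 (Ivan)
Mira wins with the top bid; all bids are sunk regardless.

Mira pays $3,445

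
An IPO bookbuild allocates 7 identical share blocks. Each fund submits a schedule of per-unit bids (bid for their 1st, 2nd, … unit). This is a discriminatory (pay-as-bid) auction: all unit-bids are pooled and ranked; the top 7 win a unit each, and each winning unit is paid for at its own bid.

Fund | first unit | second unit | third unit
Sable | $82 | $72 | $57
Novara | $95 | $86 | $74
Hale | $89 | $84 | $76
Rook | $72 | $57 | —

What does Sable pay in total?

All unit-bids, highest first — top 7: 95 (Novara-1), 89 (Hale-1), 86 (Novara-2), 84 (Hale-2), 82 (Sable-1), 76 (Hale-3), 74 (Novara-3)
Next rejected bid: $72 (not a price — pay-as-bid).
Sable's winning unit-bids: 82 = $82.

Sable pays $82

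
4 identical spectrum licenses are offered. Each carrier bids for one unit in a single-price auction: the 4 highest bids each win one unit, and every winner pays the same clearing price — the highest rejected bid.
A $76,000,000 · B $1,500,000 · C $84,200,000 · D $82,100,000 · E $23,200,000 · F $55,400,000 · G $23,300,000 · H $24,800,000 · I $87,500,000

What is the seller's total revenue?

Bids ranked high→low: 87,500,000 (I), 84,200,000 (C), 82,100,000 (D), 76,000,000 (A), 55,400,000 (F), 24,800,000 (H), …
Top 4: I, C, D, A.
First losing bid is F's $55,400,000, which sets the uniform price.
Total revenue = 4 × $55,400,000 = $221,600,000.

Total revenue: $221,600,000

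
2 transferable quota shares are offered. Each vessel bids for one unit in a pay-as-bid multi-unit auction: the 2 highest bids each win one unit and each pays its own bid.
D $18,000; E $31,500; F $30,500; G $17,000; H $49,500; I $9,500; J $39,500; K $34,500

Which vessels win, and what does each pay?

Bids ranked high→low: 49,500 (H), 39,500 (J), 34,500 (K), 31,500 (E), …
Top 2: H, J.
Each winner pays its own bid: H $49,500, J $39,500.

H $49,500, J $39,500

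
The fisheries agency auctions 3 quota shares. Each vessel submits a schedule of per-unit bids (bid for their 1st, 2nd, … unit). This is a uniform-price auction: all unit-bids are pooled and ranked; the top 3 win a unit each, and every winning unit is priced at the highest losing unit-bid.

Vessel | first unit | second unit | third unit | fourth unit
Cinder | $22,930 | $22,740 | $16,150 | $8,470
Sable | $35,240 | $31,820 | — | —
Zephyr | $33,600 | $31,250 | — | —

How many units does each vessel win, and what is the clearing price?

Merging the schedules and taking the best 3: 35,240 (Sable-1), 33,600 (Zephyr-1), 31,820 (Sable-2)
The (k+1)-th unit-bid is $31,250.
Allocation: Sable 2, Zephyr 1.

Sable 2, Zephyr 1; clearing price $31,250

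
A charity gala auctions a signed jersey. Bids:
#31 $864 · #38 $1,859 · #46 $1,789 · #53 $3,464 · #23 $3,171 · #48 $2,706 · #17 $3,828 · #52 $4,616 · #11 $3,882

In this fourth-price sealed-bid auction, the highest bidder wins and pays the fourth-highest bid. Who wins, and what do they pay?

#52 pays $3,464

Fourth-price sealed-bid auction: the highest bidder wins and pays the fourth-highest bid.
Sorting bids: 4,616 (#52) > 3,882 (#11) > 3,828 (#17) > 3,464 (#53) > 3,171 (#23) > 2,706 (#48) > …
#52 is highest; pays the fourth-highest bid, $3,464.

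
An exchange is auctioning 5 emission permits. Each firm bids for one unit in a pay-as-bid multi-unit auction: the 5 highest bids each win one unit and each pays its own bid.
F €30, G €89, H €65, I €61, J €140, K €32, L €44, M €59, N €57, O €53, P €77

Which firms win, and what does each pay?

Bids ranked high→low: 140 (J), 89 (G), 77 (P), 65 (H), 61 (I), 59 (M), 57 (N), …
Winners (5 units): J, G, P, H, I.
Each winner pays its own bid: J €140, G €89, P €77, H €65, I €61.

J €140, G €89, P €77, H €65, I €61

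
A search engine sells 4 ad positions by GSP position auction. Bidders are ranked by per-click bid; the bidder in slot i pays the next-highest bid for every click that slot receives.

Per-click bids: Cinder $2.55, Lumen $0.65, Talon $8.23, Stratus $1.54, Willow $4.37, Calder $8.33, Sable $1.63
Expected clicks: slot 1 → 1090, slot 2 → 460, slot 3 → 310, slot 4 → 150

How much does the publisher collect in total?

Per-click bids in order: $8.33 (Calder) > $8.23 (Talon) > $4.37 (Willow) > $2.55 (Cinder) > $1.63 (Sable) > …
Slot 1: Calder pays $8.23 × 1090 = $8970.70
Slot 2: Talon pays $4.37 × 460 = $2010.20
Slot 3: Willow pays $2.55 × 310 = $790.50
Slot 4: Cinder pays $1.63 × 150 = $244.50
Total = $12015.90

Total revenue: $12015.90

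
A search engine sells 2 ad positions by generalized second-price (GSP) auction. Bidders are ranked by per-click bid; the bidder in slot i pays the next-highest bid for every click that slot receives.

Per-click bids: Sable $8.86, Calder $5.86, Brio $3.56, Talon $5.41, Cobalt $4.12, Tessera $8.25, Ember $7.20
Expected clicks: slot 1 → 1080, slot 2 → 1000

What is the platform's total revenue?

Total revenue: $16110.00

Per-click bids in order: $8.86 (Sable) > $8.25 (Tessera) > $7.20 (Ember) > …
Slot 1: Sable pays $8.25 × 1080 = $8910.00
Slot 2: Tessera pays $7.20 × 1000 = $7200.00
Total = $16110.00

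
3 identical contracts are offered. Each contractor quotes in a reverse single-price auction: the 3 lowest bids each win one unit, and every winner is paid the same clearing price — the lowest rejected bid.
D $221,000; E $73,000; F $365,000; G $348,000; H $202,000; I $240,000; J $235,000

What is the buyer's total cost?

Bids ranked low→high: 73,000 (E), 202,000 (H), 221,000 (D), 235,000 (J), 240,000 (I), …
Lowest 3: E, H, D.
Lowest unsuccessful bid: $235,000 → clearing price.
Total cost = 3 × $235,000 = $705,000.

Total cost: $705,000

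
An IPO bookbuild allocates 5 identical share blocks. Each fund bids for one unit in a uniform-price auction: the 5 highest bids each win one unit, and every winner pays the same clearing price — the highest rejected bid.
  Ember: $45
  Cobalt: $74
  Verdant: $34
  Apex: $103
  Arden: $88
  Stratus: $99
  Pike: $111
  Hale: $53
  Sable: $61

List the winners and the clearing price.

Ordering the bids: 111 (Pike), 103 (Apex), 99 (Stratus), 88 (Arden), 74 (Cobalt), 61 (Sable), 53 (Hale), …
The 5 highest are Pike, Apex, Stratus, Arden, Cobalt.
Clearing price = highest rejected bid = $61.

Pike, Apex, Stratus, Arden, Cobalt; each pays $61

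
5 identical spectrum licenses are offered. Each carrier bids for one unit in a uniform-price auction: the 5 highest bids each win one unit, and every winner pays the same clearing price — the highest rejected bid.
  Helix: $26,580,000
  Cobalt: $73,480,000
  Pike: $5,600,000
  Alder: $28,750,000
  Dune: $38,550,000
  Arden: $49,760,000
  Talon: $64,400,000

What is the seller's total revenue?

Sorting: 73,480,000 (Cobalt), 64,400,000 (Talon), 49,760,000 (Arden), 38,550,000 (Dune), 28,750,000 (Alder), 26,580,000 (Helix), 5,600,000 (Pike)
The 5 highest are Cobalt, Talon, Arden, Dune, Alder.
Clearing price = highest rejected bid = $26,580,000.
Total revenue = 5 × $26,580,000 = $132,900,000.

Total revenue: $132,900,000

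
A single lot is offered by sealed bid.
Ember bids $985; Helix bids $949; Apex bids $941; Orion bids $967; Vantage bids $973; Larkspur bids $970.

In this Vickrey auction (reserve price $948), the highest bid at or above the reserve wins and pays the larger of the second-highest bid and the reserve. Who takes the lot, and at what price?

Bids ranked: 985 (Ember) > 973 (Vantage) > 970 (Larkspur) > 967 (Orion) > 949 (Helix) > 941 (Apex)
Ember has the top bid at or above the reserve ($985).
Second-highest bid $973 exceeds the reserve $948 → payment $973.

Ember pays $973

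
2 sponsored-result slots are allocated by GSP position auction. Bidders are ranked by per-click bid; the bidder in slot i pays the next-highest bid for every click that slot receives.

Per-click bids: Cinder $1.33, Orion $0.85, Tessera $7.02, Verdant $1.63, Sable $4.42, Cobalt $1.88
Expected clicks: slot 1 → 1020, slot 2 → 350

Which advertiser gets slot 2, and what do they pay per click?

Sable; $1.88 per click

Sorting advertisers: $7.02 (Tessera) > $4.42 (Sable) > $1.88 (Cobalt) > …
Slot 2 goes to the second-ranked bidder, Sable, who pays the next bid down: $1.88/click.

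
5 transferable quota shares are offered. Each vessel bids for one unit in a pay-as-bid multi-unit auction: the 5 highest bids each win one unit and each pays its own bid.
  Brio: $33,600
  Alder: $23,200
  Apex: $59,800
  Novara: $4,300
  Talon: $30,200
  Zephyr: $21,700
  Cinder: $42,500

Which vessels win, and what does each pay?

Bids ranked high→low: 59,800 (Apex), 42,500 (Cinder), 33,600 (Brio), 30,200 (Talon), 23,200 (Alder), 21,700 (Zephyr), 4,300 (Novara)
Top 5: Apex, Cinder, Brio, Talon, Alder.
Each winner pays its own bid: Apex $59,800, Cinder $42,500, Brio $33,600, Talon $30,200, Alder $23,200.

Apex $59,800, Cinder $42,500, Brio $33,600, Talon $30,200, Alder $23,200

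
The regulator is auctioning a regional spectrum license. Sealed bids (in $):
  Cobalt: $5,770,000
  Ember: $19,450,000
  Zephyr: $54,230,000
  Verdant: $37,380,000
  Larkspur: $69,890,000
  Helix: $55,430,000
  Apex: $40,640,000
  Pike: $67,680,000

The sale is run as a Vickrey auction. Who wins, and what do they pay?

Larkspur pays $67,680,000

Bids ranked: 69,890,000 (Larkspur) > 67,680,000 (Pike) > 55,430,000 (Helix) > 54,230,000 (Zephyr) > 40,640,000 (Apex) > 37,380,000 (Verdant) > …
Larkspur wins with the highest bid; price is set by the runner-up at $67,680,000.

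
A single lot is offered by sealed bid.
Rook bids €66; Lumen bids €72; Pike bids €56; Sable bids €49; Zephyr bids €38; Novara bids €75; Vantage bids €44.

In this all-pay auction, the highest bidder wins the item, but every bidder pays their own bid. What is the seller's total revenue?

Total revenue: €400

Sorting bids: 75 (Novara) > 72 (Lumen) > 66 (Rook) > 56 (Pike) > 49 (Sable) > 44 (Vantage) > …
Novara wins with the top bid; all bids are sunk regardless.
Every bidder forfeits their bid regardless of winning.
Revenue = 66 + 72 + 56 + 49 + 38 + 75 + 44 = €400.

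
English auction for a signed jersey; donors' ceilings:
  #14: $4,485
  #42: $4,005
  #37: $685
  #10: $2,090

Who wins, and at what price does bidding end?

Limits in order: 4,485 (#14) > 4,005 (#42) > 2,090 (#10) > 685 (#37)
Bidding ends when #42 exits at $4,005; #14 takes it.

#14 wins at $4,005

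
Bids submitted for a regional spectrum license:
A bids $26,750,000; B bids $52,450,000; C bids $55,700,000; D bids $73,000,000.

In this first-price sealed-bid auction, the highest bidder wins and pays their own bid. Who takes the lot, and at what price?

Rule: the highest bidder wins and pays their own bid.
Sorting bids: 73,000,000 (D) > 55,700,000 (C) > 52,450,000 (B) > 26,750,000 (A)
D is highest → pays own bid, $73,000,000.

D pays $73,000,000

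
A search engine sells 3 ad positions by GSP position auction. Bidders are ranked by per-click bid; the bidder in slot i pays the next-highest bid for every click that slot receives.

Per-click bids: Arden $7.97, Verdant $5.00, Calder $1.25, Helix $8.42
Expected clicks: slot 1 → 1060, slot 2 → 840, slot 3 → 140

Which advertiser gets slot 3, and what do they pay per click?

Verdant; $1.25 per click

Per-click bids in order: $8.42 (Helix) > $7.97 (Arden) > $5.00 (Verdant) > $1.25 (Calder)
Slot 3 goes to the third-ranked bidder, Verdant, who pays the next bid down: $1.25/click.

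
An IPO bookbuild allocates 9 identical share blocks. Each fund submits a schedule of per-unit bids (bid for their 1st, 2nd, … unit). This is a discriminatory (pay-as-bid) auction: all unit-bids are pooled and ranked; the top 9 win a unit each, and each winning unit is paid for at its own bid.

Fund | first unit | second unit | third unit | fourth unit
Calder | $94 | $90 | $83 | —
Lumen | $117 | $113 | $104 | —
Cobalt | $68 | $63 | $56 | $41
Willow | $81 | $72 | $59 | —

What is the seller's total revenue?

All unit-bids, highest first — top 9: 117 (Lumen-1), 113 (Lumen-2), 104 (Lumen-3), 94 (Calder-1), 90 (Calder-2), 83 (Calder-3), 81 (Willow-1), 72 (Willow-2), 68 (Cobalt-1)
Next rejected bid: $63 (not a price — pay-as-bid).
Each winning unit pays its own bid.
Revenue = 117 + 113 + 104 + 94 + 90 + 83 + 81 + 72 + 68 = $822.

Total revenue: $822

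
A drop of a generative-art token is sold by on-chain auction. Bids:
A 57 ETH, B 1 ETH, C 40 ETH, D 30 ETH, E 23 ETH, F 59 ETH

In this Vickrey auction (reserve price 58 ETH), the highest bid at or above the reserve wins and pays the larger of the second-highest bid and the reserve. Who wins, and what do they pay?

Bids in order: 59 (F) > 57 (A) > 40 (C) > 30 (D) > 23 (E) > 1 (B)
Highest eligible bid: F at 59 ETH.
max(second-highest 57 ETH, reserve 58 ETH) = 58 ETH.

F pays 58 ETH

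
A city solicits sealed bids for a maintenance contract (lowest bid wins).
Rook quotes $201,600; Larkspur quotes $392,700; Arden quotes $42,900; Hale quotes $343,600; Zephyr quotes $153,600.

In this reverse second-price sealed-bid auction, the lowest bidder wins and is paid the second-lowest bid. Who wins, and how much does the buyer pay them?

Sorting bids: 42,900 (Arden) < 153,600 (Zephyr) < 201,600 (Rook) < 343,600 (Hale) < 392,700 (Larkspur)
Arden is lowest; is paid the second-lowest bid, $153,600.

Arden is paid $153,600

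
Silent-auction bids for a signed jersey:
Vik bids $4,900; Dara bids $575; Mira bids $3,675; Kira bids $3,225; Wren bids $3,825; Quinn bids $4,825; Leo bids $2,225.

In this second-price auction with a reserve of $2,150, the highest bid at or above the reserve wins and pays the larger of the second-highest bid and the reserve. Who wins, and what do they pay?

Bids ranked: 4,900 (Vik) > 4,825 (Quinn) > 3,825 (Wren) > 3,675 (Mira) > 3,225 (Kira) > 2,225 (Leo) > …
Highest eligible bid: Vik at $4,900.
max(second-highest $4,825, reserve $2,150) = $4,825; the reserve does not bind.

Vik pays $4,825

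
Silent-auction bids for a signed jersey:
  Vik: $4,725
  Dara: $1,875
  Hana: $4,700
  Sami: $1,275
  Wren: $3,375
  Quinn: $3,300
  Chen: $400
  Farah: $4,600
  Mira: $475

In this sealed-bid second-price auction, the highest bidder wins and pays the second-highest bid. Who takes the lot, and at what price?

Bids in order: 4,725 (Vik) > 4,700 (Hana) > 4,600 (Farah) > 3,375 (Wren) > 3,300 (Quinn) > 1,875 (Dara) > …
Second-price: Vik pays Hana's bid of $4,700.

Vik pays $4,700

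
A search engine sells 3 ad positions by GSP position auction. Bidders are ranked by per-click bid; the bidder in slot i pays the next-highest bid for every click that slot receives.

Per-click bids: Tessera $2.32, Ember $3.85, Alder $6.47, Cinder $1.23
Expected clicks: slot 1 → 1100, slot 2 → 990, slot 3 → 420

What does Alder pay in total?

Alder pays $4235.00

Ranked by bid: $6.47 (Alder) > $3.85 (Ember) > $2.32 (Tessera) > $1.23 (Cinder)
Alder holds slot 1 → pays next bid $3.85 × 1100 clicks = $4235.00.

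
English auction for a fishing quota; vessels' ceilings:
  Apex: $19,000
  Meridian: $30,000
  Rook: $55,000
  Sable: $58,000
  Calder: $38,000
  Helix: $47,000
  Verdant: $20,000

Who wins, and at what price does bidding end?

Sable wins at $55,000

Ascending (English) auction: the price rises until one bidder remains; the winner pays the price at which the last rival dropped out.
Limits in order: 58,000 (Sable) > 55,000 (Rook) > 47,000 (Helix) > 38,000 (Calder) > 30,000 (Meridian) > 20,000 (Verdant) > …
Rook is the last rival to drop out, at $55,000; Sable remains and wins at that price.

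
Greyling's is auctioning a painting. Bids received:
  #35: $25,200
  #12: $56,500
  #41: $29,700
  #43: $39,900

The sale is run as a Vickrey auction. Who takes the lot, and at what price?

Rule: the highest bidder wins and pays the second-highest bid.
Sorting bids: 56,500 (#12) > 39,900 (#43) > 29,700 (#41) > 25,200 (#35)
#12 is highest; pays the second-highest bid, $39,900.

#12 pays $39,900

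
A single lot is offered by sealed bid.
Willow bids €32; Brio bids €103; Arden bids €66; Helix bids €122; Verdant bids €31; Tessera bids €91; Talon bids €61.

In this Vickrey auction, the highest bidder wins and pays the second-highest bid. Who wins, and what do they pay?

Helix pays €103

Bids ranked: 122 (Helix) > 103 (Brio) > 91 (Tessera) > 66 (Arden) > 61 (Talon) > 32 (Willow) > …
Second-price: Helix pays Brio's bid of €103.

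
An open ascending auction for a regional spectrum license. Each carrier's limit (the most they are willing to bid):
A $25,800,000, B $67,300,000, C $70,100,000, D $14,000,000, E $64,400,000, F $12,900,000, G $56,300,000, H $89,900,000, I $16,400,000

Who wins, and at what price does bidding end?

H wins at $70,100,000

Sorting limits: 89,900,000 (H) > 70,100,000 (C) > 67,300,000 (B) > 64,400,000 (E) > 56,300,000 (G) > 25,800,000 (A) > …
Once the price passes $70,100,000, only H is left; the hammer falls at C's limit of $70,100,000.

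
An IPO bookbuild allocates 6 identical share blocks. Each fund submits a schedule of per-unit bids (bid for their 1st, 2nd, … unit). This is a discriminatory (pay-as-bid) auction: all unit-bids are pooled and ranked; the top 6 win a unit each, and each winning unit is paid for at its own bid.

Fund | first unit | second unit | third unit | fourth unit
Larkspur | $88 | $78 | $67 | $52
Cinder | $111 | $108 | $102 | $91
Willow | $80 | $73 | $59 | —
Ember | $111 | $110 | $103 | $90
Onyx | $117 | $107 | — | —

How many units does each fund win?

Pooled unit-bids ranked (top 6): 117 (Onyx-1), 111 (Cinder-1), 111 (Ember-1), 110 (Ember-2), 108 (Cinder-2), 107 (Onyx-2)
Next rejected bid: $103 (not a price — pay-as-bid).
Allocation: Cinder 2, Ember 2, Onyx 2.

Cinder 2, Ember 2, Onyx 2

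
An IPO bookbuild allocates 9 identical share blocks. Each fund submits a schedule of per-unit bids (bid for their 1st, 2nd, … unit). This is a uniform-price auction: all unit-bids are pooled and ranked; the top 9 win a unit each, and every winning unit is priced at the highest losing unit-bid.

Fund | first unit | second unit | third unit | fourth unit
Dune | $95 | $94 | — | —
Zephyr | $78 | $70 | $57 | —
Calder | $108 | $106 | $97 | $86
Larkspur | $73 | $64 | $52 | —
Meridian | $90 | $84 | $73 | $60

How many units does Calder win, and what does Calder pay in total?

Calder: 4 units, pays $292

All unit-bids, highest first — top 9: 108 (Calder-1), 106 (Calder-2), 97 (Calder-3), 95 (Dune-1), 94 (Dune-2), 90 (Meridian-1), 86 (Calder-4), 84 (Meridian-2), 78 (Zephyr-1)
The (k+1)-th unit-bid is $73.
Calder wins 4 unit(s) at $73 each.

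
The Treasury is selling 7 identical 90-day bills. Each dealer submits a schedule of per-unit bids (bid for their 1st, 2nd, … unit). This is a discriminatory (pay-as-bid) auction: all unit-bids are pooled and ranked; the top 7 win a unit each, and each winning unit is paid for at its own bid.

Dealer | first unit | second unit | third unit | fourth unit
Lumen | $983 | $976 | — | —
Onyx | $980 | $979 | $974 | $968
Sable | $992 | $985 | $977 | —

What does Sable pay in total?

Sable pays $2,954

Pooled unit-bids ranked (top 7): 992 (Sable-1), 985 (Sable-2), 983 (Lumen-1), 980 (Onyx-1), 979 (Onyx-2), 977 (Sable-3), 976 (Lumen-2)
Next rejected bid: $974 (not a price — pay-as-bid).
Sable's winning unit-bids: 992 + 985 + 977 = $2,954.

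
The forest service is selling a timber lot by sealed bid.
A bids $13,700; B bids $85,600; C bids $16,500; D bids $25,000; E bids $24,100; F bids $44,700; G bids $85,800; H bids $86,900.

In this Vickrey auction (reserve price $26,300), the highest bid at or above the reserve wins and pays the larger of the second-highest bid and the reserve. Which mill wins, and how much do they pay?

H pays $85,800

Bids in order: 86,900 (H) > 85,800 (G) > 85,600 (B) > 44,700 (F) > 25,000 (D) > 24,100 (E) > …
H has the top bid at or above the reserve ($86,900).
max(second-highest $85,800, reserve $26,300) = $85,800; the reserve does not bind.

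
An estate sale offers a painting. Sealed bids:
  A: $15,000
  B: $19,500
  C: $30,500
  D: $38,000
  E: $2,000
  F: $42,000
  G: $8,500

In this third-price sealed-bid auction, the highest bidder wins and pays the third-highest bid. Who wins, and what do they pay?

Sorting bids: 42,000 (F) > 38,000 (D) > 30,500 (C) > 19,500 (B) > 15,000 (A) > 8,500 (G) > …
F is highest; pays the third-highest bid, $30,500.

F pays $30,500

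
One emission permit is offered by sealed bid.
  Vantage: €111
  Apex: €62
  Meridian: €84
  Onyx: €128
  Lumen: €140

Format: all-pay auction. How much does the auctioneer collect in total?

Total revenue: €525

Sorting bids: 140 (Lumen) > 128 (Onyx) > 111 (Vantage) > 84 (Meridian) > 62 (Apex)
Every bidder forfeits their bid regardless of winning.
Revenue = 111 + 62 + 84 + 128 + 140 = €525.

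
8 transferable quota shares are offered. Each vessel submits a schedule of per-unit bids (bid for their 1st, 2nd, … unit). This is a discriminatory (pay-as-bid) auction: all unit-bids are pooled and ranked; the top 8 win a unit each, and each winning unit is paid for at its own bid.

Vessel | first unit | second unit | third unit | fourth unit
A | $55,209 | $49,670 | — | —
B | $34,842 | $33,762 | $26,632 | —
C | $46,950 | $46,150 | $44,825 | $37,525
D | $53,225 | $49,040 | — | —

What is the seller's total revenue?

Total revenue: $382,594

All unit-bids, highest first — top 8: 55,209 (A-1), 53,225 (D-1), 49,670 (A-2), 49,040 (D-2), 46,950 (C-1), 46,150 (C-2), 44,825 (C-3), 37,525 (C-4)
Next rejected bid: $34,842 (not a price — pay-as-bid).
Each winning unit pays its own bid.
Revenue = 55,209 + 53,225 + 49,670 + 49,040 + 46,950 + 46,150 + 44,825 + 37,525 = $382,594.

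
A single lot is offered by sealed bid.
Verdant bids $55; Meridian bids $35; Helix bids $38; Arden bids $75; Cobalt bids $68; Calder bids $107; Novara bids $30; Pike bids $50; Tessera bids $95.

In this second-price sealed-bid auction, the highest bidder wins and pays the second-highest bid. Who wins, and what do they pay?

Calder pays $95

Sorting bids: 107 (Calder) > 95 (Tessera) > 75 (Arden) > 68 (Cobalt) > 55 (Verdant) > 50 (Pike) > …
Second-price: Calder pays Tessera's bid of $95.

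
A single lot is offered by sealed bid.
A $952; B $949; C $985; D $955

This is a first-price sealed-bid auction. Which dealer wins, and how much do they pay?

C pays $985

Rule: the highest bidder wins and pays their own bid.
Bids ranked: 985 (C) > 955 (D) > 952 (A) > 949 (B)
First-price: C pays what they bid, $985.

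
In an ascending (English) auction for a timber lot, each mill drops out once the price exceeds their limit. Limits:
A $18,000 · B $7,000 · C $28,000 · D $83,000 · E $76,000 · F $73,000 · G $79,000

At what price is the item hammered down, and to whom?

Limits ranked: 83,000 (D) > 79,000 (G) > 76,000 (E) > 73,000 (F) > 28,000 (C) > 18,000 (A) > …
G is the last rival to drop out, at $79,000; D remains and wins at that price.

D wins at $79,000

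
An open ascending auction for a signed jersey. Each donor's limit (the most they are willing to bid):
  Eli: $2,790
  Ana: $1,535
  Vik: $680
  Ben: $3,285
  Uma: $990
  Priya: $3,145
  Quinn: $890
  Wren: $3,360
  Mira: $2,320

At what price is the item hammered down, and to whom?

Wren wins at $3,285

Limits ranked: 3,360 (Wren) > 3,285 (Ben) > 3,145 (Priya) > 2,790 (Eli) > 2,320 (Mira) > 1,535 (Ana) > …
Ben is the last rival to drop out, at $3,285; Wren remains and wins at that price.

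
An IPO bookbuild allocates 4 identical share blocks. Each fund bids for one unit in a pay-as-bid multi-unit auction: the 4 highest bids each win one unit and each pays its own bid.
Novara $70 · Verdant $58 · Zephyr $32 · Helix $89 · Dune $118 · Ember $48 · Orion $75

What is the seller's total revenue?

Total revenue: $352

Bids ranked high→low: 118 (Dune), 89 (Helix), 75 (Orion), 70 (Novara), 58 (Verdant), 48 (Ember), …
Top 4: Dune, Helix, Orion, Novara.
Total revenue = 118 + 89 + 75 + 70 = $352.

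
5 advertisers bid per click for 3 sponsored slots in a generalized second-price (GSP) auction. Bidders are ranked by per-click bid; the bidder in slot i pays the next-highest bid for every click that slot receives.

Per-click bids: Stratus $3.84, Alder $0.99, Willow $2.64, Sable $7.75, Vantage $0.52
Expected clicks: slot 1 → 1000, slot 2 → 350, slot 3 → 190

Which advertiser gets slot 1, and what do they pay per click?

Per-click bids in order: $7.75 (Sable) > $3.84 (Stratus) > $2.64 (Willow) > $0.99 (Alder) > …
Slot 1 goes to the first-ranked bidder, Sable, who pays the next bid down: $3.84/click.

Sable; $3.84 per click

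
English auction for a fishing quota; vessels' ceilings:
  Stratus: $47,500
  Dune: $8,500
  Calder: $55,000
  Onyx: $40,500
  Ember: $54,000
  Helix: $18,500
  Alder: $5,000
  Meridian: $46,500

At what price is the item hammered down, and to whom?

Limits in order: 55,000 (Calder) > 54,000 (Ember) > 47,500 (Stratus) > 46,500 (Meridian) > 40,500 (Onyx) > 18,500 (Helix) > …
Once the price passes $54,000, only Calder is left; the hammer falls at Ember's limit of $54,000.

Calder wins at $54,000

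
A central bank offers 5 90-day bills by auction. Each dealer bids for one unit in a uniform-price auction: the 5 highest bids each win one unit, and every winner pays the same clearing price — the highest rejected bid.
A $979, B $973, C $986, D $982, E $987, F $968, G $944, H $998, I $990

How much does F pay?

F pays $0

Ordering the bids: 998 (H), 990 (I), 987 (E), 986 (C), 982 (D), 979 (A), 973 (B), …
Winners (5 units): H, I, E, C, D.
Clearing price = highest rejected bid = $979.
F does not win → pays $0.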